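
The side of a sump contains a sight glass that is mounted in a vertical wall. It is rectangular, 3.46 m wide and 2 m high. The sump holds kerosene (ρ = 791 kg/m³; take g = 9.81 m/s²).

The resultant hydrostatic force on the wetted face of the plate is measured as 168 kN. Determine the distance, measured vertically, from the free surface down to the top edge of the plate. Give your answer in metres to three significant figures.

γ = ρg = 791 × 9.81 / 1000 = 7.75971 kN/m³.
A = 3.46 × 2 = 6.92 m².
From F = γ·h_c·A, the centroid depth is h_c = 168/(7.75971 × 6.92) = 3.12866 m.
The centroid lies 2/2 = 1 m below the top edge, so the top edge sits at h_top = 3.12866 − 1 = 2.12866 m below the surface.

d_top ≈ 2.13 m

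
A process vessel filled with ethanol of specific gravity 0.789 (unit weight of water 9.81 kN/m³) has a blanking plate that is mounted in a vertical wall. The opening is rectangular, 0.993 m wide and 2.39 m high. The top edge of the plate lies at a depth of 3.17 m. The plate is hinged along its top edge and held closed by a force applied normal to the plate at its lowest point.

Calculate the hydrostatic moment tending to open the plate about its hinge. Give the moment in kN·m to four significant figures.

γ = 0.789 × 9.81 = 7.74009 kN/m³.
The centroid lies 2.39/2 = 1.195 m below the top edge, so the centroid depth is h_c = 3.17 + 1.195 = 4.365 m.
A = 0.993 × 2.39 = 2.37327 m².
Resultant F = γ·h_c·A = 7.74009 × 4.365 × 2.37327 = 80.1821 kN.
I_c = b·h³/12 = 0.993 × 2.39³/12 = 1.1297 m⁴.
Centre of pressure: y_p = y_c + I_c/(y_c·A) = 4.365 + 1.1297/(4.365 × 2.37327) = 4.365 + 0.109052 = 4.47405 m along the plane.
The resultant acts 1.195 + 0.109052 = 1.30405 m (along the plate) below the hinge at the top edge, so the moment about the hinge is M = F × 1.30405 = 80.1821 × 1.30405 = 104.561 kN·m.

M ≈ 104.6 kN·m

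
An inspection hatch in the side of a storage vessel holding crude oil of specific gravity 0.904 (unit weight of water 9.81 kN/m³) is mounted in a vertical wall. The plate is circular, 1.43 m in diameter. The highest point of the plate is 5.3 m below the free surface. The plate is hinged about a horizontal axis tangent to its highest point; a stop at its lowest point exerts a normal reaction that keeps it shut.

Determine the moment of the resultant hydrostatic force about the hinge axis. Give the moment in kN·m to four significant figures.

M ≈ 63.08 kN·m

γ = 0.904 × 9.81 = 8.86824 kN/m³.
The centroid is at the centre, 0.715 m below the top of the plate, so the centroid depth is h_c = 5.3 + 0.715 = 6.015 m.
A = π(0.715)² = 1.60606 m².
Resultant F = γ·h_c·A = 8.86824 × 6.015 × 1.60606 = 85.6712 kN.
I_c = πr⁴/4 = π × 0.715⁴/4 = 0.205265 m⁴.
Centre of pressure: y_p = y_c + I_c/(y_c·A) = 6.015 + 0.205265/(6.015 × 1.60606) = 6.015 + 0.021248 = 6.03625 m along the plane.
The resultant acts 0.715 + 0.021248 = 0.736248 m (along the plate) below the hinge at the top edge, so the moment about the hinge is M = F × 0.736248 = 85.6712 × 0.736248 = 63.0752 kN·m.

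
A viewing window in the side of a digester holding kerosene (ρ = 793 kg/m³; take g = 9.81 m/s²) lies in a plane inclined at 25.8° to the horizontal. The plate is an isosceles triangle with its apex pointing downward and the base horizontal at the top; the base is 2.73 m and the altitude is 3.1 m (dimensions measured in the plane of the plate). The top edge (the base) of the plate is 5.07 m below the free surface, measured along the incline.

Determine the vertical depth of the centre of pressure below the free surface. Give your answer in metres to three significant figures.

γ = ρg = 793 × 9.81 / 1000 = 7.77933 kN/m³.
Let θ = 25.8° be the plate's angle to the horizontal; measure y along the incline from where the plane meets the free surface. Vertical depth h = y·sinθ with sinθ = 0.435231.
With the apex down, the centroid sits h/3 = 3.1/3 = 1.03333 m below the base (the top edge), so y_c = 5.07 + 1.03333 = 6.10333 m and h_c = 6.10333 × 0.435231 = 2.65636 m.
A = ½ × 2.73 × 3.1 = 4.2315 m².
Resultant F = γ·h_c·A = 7.77933 × 2.65636 × 4.2315 = 87.4427 kN.
I_c = b·h³/36 = 2.73 × 3.1³/36 = 2.25915 m⁴.
Centre of pressure: y_p = y_c + I_c/(y_c·A) = 6.10333 + 2.25915/(6.10333 × 4.2315) = 6.10333 + 0.087475 = 6.19081 m along the plane.
Vertically, h_p = y_p·sinθ = 6.19081 × 0.435231 = 2.69443 m.

h_p = 2.69 m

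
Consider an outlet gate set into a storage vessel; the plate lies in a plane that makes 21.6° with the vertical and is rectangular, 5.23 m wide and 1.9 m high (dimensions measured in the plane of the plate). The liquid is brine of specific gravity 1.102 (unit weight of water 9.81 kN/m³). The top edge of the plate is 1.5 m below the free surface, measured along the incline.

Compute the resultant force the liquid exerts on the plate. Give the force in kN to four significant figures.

γ = 1.102 × 9.81 = 10.81062 kN/m³.
The plate makes 21.6° with the vertical, i.e. θ = 90° − 21.6° = 68.4° to the horizontal. Measuring y along the incline from the free-surface line, vertical depth h = y·sinθ with sinθ = 0.929776.
The centroid lies 1.9/2 = 0.95 m below the top edge, so y_c = 1.5 + 0.95 = 2.45 m and h_c = 2.45 × 0.929776 = 2.27795 m.
A = 5.23 × 1.9 = 9.937 m².
Resultant F = γ·h_c·A = 10.81062 × 2.27795 × 9.937 = 244.709 kN.

F ≈ 244.7 kN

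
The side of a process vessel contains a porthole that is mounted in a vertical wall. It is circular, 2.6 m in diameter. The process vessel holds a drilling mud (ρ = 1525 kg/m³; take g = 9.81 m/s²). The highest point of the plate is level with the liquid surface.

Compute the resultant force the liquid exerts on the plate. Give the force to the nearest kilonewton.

F ≈ 103 kN

γ = ρg = 1525 × 9.81 / 1000 = 14.96025 kN/m³.
The centroid is at the centre, 1.3 m below the top of the plate, so the centroid depth is h_c = 1.3 m.
A = π(1.3)² = 5.30929 m².
Resultant F = γ·h_c·A = 14.96025 × 1.3 × 5.30929 = 103.257 kN.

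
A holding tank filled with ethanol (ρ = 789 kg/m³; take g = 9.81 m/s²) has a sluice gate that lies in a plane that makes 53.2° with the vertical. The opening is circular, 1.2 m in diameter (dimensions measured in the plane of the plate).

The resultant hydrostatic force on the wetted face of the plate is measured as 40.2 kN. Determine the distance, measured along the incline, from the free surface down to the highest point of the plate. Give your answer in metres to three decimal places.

y_top ≈ 7.066 m

γ = ρg = 789 × 9.81 / 1000 = 7.74009 kN/m³.
A = π(0.6)² = 1.13097 m².
From F = γ·h_c·A, the centroid depth is h_c = 40.2/(7.74009 × 1.13097) = 4.59229 m.
The plate makes 53.2° with the vertical, i.e. θ = 90° − 53.2° = 36.8° to the horizontal. Measuring y along the incline from the free-surface line, vertical depth h = y·sinθ with sinθ = 0.599024.
Along the incline, y_c = h_c/sinθ = 4.59229/0.599024 = 7.66629 m.
The centroid is at the centre, 0.6 m below the top of the plate, so the highest point sits at y_top = 7.66629 − 0.6 = 7.06629 m along the incline.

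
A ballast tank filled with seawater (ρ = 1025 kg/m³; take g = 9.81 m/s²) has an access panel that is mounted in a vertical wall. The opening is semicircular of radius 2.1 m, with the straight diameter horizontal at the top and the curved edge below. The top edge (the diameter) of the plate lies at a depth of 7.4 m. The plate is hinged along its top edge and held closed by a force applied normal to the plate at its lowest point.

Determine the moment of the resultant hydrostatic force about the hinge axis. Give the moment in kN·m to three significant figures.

γ = ρg = 1025 × 9.81 / 1000 = 10.05525 kN/m³.
The centroid of a semicircle lies 4r/(3π) = 0.891268 m from the diameter, here below the top edge, so the centroid depth is h_c = 7.4 + 0.891268 = 8.29127 m.
A = πr²/2 = π × 2.1²/2 = 6.92721 m².
Resultant F = γ·h_c·A = 10.05525 × 8.29127 × 6.92721 = 577.527 kN.
I_c = (π/8 − 8/(9π))·r⁴ = 0.109757 × 2.1⁴ = 2.13457 m⁴.
Centre of pressure: y_p = y_c + I_c/(y_c·A) = 8.29127 + 2.13457/(8.29127 × 6.92721) = 8.29127 + 0.0371647 = 8.32843 m along the plane.
The resultant acts 0.891268 + 0.0371647 = 0.928433 m (along the plate) below the hinge at the top edge, so the moment about the hinge is M = F × 0.928433 = 577.527 × 0.928433 = 536.195 kN·m.

M ≈ 536 kN·m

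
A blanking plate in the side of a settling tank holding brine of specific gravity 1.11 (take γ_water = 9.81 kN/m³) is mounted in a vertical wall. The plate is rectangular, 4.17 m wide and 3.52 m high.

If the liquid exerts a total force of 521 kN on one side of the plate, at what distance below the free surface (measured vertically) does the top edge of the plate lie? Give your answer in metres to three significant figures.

γ = 1.11 × 9.81 = 10.8891 kN/m³.
A = 4.17 × 3.52 = 14.6784 m².
From F = γ·h_c·A, the centroid depth is h_c = 521/(10.8891 × 14.6784) = 3.25962 m.
The centroid lies 3.52/2 = 1.76 m below the top edge, so the top edge sits at h_top = 3.25962 − 1.76 = 1.49962 m below the surface.

d_top ≈ 1.50 m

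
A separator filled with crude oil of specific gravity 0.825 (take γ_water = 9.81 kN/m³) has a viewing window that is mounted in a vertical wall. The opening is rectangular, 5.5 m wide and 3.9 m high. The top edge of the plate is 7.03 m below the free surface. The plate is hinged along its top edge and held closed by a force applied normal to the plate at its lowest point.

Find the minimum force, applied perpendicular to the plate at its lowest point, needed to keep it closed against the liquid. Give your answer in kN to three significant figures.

P ≈ 836 kN

γ = 0.825 × 9.81 = 8.09325 kN/m³.
The centroid lies 3.9/2 = 1.95 m below the top edge, so the centroid depth is h_c = 7.03 + 1.95 = 8.98 m.
A = 5.5 × 3.9 = 21.45 m².
Resultant F = γ·h_c·A = 8.09325 × 8.98 × 21.45 = 1558.93 kN.
I_c = b·h³/12 = 5.5 × 3.9³/12 = 27.1879 m⁴.
Centre of pressure: y_p = y_c + I_c/(y_c·A) = 8.98 + 27.1879/(8.98 × 21.45) = 8.98 + 0.141147 = 9.12115 m along the plane.
The resultant acts 1.95 + 0.141147 = 2.09115 m (along the plate) below the hinge at the top edge, so the moment about the hinge is M = F × 2.09115 = 1558.93 × 2.09115 = 3259.96 kN·m.
A normal force at the bottom, 3.9 m from the hinge, must supply this moment: P = 3259.96/3.9 = 835.887 kN.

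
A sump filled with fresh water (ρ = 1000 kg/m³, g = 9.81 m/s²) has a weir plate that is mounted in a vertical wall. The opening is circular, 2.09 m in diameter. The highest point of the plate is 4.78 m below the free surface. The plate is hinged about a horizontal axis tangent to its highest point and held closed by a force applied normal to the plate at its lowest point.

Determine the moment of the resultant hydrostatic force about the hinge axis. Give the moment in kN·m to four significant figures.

γ = ρg = 1000 × 9.81 = 9810 N/m³ = 9.81 kN/m³.
The centroid is at the centre, 1.045 m below the top of the plate, so the centroid depth is h_c = 4.78 + 1.045 = 5.825 m.
A = π(1.045)² = 3.4307 m².
Resultant F = γ·h_c·A = 9.81 × 5.825 × 3.4307 = 196.041 kN.
I_c = πr⁴/4 = π × 1.045⁴/4 = 0.936602 m⁴.
Centre of pressure: y_p = y_c + I_c/(y_c·A) = 5.825 + 0.936602/(5.825 × 3.4307) = 5.825 + 0.046868 = 5.87187 m along the plane.
The resultant acts 1.045 + 0.046868 = 1.09187 m (along the plate) below the hinge at the top edge, so the moment about the hinge is M = F × 1.09187 = 196.041 × 1.09187 = 214.051 kN·m.

M ≈ 214.1 kN·m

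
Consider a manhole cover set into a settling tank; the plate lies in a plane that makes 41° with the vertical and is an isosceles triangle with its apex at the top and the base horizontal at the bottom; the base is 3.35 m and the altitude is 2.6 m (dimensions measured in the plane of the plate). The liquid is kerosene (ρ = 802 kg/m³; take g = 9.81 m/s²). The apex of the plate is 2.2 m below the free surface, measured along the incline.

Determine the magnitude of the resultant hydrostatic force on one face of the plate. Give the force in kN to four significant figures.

F ≈ 101.7 kN

γ = ρg = 802 × 9.81 / 1000 = 7.86762 kN/m³.
The plate makes 41° with the vertical, i.e. θ = 90° − 41° = 49° to the horizontal. Measuring y along the incline from the free-surface line, vertical depth h = y·sinθ with sinθ = 0.754710.
With the apex up, the centroid sits 2h/3 = 2 × 2.6/3 = 1.73333 m below the apex, so y_c = 2.2 + 1.73333 = 3.93333 m and h_c = 3.93333 × 0.754710 = 2.96852 m.
A = ½ × 3.35 × 2.6 = 4.355 m².
Resultant F = γ·h_c·A = 7.86762 × 2.96852 × 4.355 = 101.712 kN.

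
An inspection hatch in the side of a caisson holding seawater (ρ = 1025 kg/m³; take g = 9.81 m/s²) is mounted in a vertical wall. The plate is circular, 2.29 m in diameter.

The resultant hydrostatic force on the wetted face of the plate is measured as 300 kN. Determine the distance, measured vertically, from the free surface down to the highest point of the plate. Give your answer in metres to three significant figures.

γ = ρg = 1025 × 9.81 / 1000 = 10.05525 kN/m³.
A = π(1.145)² = 4.11871 m².
From F = γ·h_c·A, the centroid depth is h_c = 300/(10.05525 × 4.11871) = 7.24381 m.
The centroid is at the centre, 1.145 m below the top of the plate, so the highest point sits at h_top = 7.24381 − 1.145 = 6.09881 m below the surface.

d_top ≈ 6.10 m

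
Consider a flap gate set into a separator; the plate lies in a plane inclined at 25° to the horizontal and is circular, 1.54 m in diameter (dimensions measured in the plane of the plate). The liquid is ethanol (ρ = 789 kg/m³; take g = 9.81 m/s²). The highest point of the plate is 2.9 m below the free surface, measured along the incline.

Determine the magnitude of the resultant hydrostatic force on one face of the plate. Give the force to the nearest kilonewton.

F ≈ 22 kN

γ = ρg = 789 × 9.81 / 1000 = 7.74009 kN/m³.
Let θ = 25° be the plate's angle to the horizontal; measure y along the incline from where the plane meets the free surface. Vertical depth h = y·sinθ with sinθ = 0.422618.
The centroid is at the centre, 0.77 m below the top of the plate, so y_c = 2.9 + 0.77 = 3.67 m and h_c = 3.67 × 0.422618 = 1.55101 m.
A = π(0.77)² = 1.86265 m².
Resultant F = γ·h_c·A = 7.74009 × 1.55101 × 1.86265 = 22.361 kN.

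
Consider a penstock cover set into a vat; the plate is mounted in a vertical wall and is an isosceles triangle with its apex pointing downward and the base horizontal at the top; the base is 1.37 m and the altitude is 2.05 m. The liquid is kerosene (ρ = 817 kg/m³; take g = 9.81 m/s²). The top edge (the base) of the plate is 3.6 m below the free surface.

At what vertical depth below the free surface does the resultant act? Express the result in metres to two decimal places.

γ = ρg = 817 × 9.81 / 1000 = 8.01477 kN/m³.
With the apex down, the centroid sits h/3 = 2.05/3 = 0.683333 m below the base (the top edge), so the centroid depth is h_c = 3.6 + 0.683333 = 4.28333 m.
A = ½ × 1.37 × 2.05 = 1.40425 m².
Resultant F = γ·h_c·A = 8.01477 × 4.28333 × 1.40425 = 48.2078 kN.
I_c = b·h³/36 = 1.37 × 2.05³/36 = 0.327853 m⁴.
Centre of pressure: y_p = y_c + I_c/(y_c·A) = 4.28333 + 0.327853/(4.28333 × 1.40425) = 4.28333 + 0.0545071 = 4.33784 m along the plane.

h_p = 4.34 m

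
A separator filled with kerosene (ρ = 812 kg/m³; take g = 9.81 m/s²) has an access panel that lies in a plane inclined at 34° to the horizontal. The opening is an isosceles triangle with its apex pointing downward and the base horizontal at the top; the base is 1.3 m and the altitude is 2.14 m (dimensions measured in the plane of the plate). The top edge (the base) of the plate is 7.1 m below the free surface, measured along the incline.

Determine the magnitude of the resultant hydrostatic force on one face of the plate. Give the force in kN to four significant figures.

F ≈ 48.41 kN

γ = ρg = 812 × 9.81 / 1000 = 7.96572 kN/m³.
Let θ = 34° be the plate's angle to the horizontal; measure y along the incline from where the plane meets the free surface. Vertical depth h = y·sinθ with sinθ = 0.559193.
With the apex down, the centroid sits h/3 = 2.14/3 = 0.713333 m below the base (the top edge), so y_c = 7.1 + 0.713333 = 7.81333 m and h_c = 7.81333 × 0.559193 = 4.36916 m.
A = ½ × 1.3 × 2.14 = 1.391 m².
Resultant F = γ·h_c·A = 7.96572 × 4.36916 × 1.391 = 48.4117 kN.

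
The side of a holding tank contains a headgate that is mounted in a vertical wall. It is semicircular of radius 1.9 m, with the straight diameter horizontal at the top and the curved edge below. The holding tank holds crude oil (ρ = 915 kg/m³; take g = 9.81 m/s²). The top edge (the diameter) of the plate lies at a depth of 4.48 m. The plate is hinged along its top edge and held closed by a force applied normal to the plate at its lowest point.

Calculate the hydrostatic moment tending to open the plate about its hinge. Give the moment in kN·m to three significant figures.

γ = ρg = 915 × 9.81 / 1000 = 8.97615 kN/m³.
The centroid of a semicircle lies 4r/(3π) = 0.806385 m from the diameter, here below the top edge, so the centroid depth is h_c = 4.48 + 0.806385 = 5.28639 m.
A = πr²/2 = π × 1.9²/2 = 5.67057 m².
Resultant F = γ·h_c·A = 8.97615 × 5.28639 × 5.67057 = 269.077 kN.
I_c = (π/8 − 8/(9π))·r⁴ = 0.109757 × 1.9⁴ = 1.43036 m⁴.
Centre of pressure: y_p = y_c + I_c/(y_c·A) = 5.28639 + 1.43036/(5.28639 × 5.67057) = 5.28639 + 0.0477155 = 5.33411 m along the plane.
The resultant acts 0.806385 + 0.0477155 = 0.854101 m (along the plate) below the hinge at the top edge, so the moment about the hinge is M = F × 0.854101 = 269.077 × 0.854101 = 229.819 kN·m.

M ≈ 230 kN·m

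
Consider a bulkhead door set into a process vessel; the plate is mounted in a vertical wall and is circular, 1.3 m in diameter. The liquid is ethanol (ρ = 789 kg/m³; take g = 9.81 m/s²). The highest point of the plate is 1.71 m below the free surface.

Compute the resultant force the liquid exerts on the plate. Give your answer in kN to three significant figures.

F ≈ 24.2 kN

γ = ρg = 789 × 9.81 / 1000 = 7.74009 kN/m³.
The centroid is at the centre, 0.65 m below the top of the plate, so the centroid depth is h_c = 1.71 + 0.65 = 2.36 m.
A = π(0.65)² = 1.32732 m².
Resultant F = γ·h_c·A = 7.74009 × 2.36 × 1.32732 = 24.2456 kN.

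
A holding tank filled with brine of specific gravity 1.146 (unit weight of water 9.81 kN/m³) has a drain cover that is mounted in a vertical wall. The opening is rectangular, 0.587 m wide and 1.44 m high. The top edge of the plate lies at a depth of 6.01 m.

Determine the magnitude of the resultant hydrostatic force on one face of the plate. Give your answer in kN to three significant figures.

γ = 1.146 × 9.81 = 11.24226 kN/m³.
The centroid lies 1.44/2 = 0.72 m below the top edge, so the centroid depth is h_c = 6.01 + 0.72 = 6.73 m.
A = 0.587 × 1.44 = 0.84528 m².
Resultant F = γ·h_c·A = 11.24226 × 6.73 × 0.84528 = 63.9542 kN.

F ≈ 64.0 kN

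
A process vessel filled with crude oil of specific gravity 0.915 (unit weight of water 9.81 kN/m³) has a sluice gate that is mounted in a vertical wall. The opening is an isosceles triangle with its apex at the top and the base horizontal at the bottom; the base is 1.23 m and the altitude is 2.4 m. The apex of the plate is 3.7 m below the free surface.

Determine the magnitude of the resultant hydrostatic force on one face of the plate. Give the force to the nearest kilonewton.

γ = 0.915 × 9.81 = 8.97615 kN/m³.
With the apex up, the centroid sits 2h/3 = 2 × 2.4/3 = 1.6 m below the apex, so the centroid depth is h_c = 3.7 + 1.6 = 5.3 m.
A = ½ × 1.23 × 2.4 = 1.476 m².
Resultant F = γ·h_c·A = 8.97615 × 5.3 × 1.476 = 70.2186 kN.

F ≈ 70 kN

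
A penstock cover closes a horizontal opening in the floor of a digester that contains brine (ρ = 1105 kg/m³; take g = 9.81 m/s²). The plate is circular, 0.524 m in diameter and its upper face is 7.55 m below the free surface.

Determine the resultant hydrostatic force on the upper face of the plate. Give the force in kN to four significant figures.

F ≈ 17.65 kN

γ = ρg = 1105 × 9.81 / 1000 = 10.84005 kN/m³.
The plate is horizontal, so pressure is uniform at p = γ·h = 10.84005 × 7.55 = 81.8424 kN/m².
A = π(0.262)² = 0.215651 m².
F = p·A = 81.8424 × 0.215651 = 17.6494 kN.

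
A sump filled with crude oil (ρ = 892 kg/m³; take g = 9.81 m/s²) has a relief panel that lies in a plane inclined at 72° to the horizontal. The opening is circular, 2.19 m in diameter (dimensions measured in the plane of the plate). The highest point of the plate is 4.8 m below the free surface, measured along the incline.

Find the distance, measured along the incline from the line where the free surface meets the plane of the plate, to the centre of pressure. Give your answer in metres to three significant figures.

γ = ρg = 892 × 9.81 / 1000 = 8.75052 kN/m³.
Let θ = 72° be the plate's angle to the horizontal; measure y along the incline from where the plane meets the free surface. Vertical depth h = y·sinθ with sinθ = 0.951057.
The centroid is at the centre, 1.095 m below the top of the plate, so y_c = 4.8 + 1.095 = 5.895 m and h_c = 5.895 × 0.951057 = 5.60648 m.
A = π(1.095)² = 3.76685 m².
Resultant F = γ·h_c·A = 8.75052 × 5.60648 × 3.76685 = 184.8 kN.
I_c = πr⁴/4 = π × 1.095⁴/4 = 1.12914 m⁴.
Centre of pressure: y_p = y_c + I_c/(y_c·A) = 5.895 + 1.12914/(5.895 × 3.76685) = 5.895 + 0.0508494 = 5.94585 m along the plane.

y_p = 5.95 m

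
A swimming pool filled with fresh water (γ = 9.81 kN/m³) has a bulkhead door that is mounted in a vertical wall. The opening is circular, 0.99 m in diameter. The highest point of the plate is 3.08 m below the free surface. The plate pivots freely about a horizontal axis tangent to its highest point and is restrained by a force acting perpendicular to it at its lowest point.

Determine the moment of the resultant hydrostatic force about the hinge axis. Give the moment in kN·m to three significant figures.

M ≈ 13.8 kN·m

γ = 9.81 kN/m³.
The centroid is at the centre, 0.495 m below the top of the plate, so the centroid depth is h_c = 3.08 + 0.495 = 3.575 m.
A = π(0.495)² = 0.769769 m².
Resultant F = γ·h_c·A = 9.81 × 3.575 × 0.769769 = 26.9964 kN.
I_c = πr⁴/4 = π × 0.495⁴/4 = 0.0471531 m⁴.
Centre of pressure: y_p = y_c + I_c/(y_c·A) = 3.575 + 0.0471531/(3.575 × 0.769769) = 3.575 + 0.0171346 = 3.59213 m along the plane.
The resultant acts 0.495 + 0.0171346 = 0.512135 m (along the plate) below the hinge at the top edge, so the moment about the hinge is M = F × 0.512135 = 26.9964 × 0.512135 = 13.8258 kN·m.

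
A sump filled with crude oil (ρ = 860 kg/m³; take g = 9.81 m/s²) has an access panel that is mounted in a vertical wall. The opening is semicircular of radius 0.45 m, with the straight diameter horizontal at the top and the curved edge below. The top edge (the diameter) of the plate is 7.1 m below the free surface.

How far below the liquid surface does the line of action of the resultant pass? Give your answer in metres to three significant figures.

h_p = 7.29 m

γ = ρg = 860 × 9.81 / 1000 = 8.4366 kN/m³.
The centroid of a semicircle lies 4r/(3π) = 0.190986 m from the diameter, here below the top edge, so the centroid depth is h_c = 7.1 + 0.190986 = 7.29099 m.
A = πr²/2 = π × 0.45²/2 = 0.318086 m².
Resultant F = γ·h_c·A = 8.4366 × 7.29099 × 0.318086 = 19.5658 kN.
I_c = (π/8 − 8/(9π))·r⁴ = 0.109757 × 0.45⁴ = 0.00450072 m⁴.
Centre of pressure: y_p = y_c + I_c/(y_c·A) = 7.29099 + 0.00450072/(7.29099 × 0.318086) = 7.29099 + 0.00194067 = 7.29293 m along the plane.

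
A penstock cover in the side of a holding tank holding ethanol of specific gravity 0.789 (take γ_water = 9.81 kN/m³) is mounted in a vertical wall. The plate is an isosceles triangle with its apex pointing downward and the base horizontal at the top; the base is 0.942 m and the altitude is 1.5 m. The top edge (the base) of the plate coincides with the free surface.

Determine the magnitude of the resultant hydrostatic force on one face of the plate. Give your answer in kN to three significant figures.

γ = 0.789 × 9.81 = 7.74009 kN/m³.
With the apex down, the centroid sits h/3 = 1.5/3 = 0.5 m below the base (the top edge), so the centroid depth is h_c = 0.5 m.
A = ½ × 0.942 × 1.5 = 0.7065 m².
Resultant F = γ·h_c·A = 7.74009 × 0.5 × 0.7065 = 2.73419 kN.

F ≈ 2.73 kN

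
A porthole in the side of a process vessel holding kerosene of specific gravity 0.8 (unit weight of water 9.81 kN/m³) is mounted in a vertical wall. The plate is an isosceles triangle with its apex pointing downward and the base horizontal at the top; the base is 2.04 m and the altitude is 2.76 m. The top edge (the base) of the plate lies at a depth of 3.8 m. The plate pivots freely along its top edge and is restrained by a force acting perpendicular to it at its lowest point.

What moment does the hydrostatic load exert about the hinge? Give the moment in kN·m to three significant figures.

γ = 0.8 × 9.81 = 7.848 kN/m³.
With the apex down, the centroid sits h/3 = 2.76/3 = 0.92 m below the base (the top edge), so the centroid depth is h_c = 3.8 + 0.92 = 4.72 m.
A = ½ × 2.04 × 2.76 = 2.8152 m².
Resultant F = γ·h_c·A = 7.848 × 4.72 × 2.8152 = 104.282 kN.
I_c = b·h³/36 = 2.04 × 2.76³/36 = 1.19139 m⁴.
Centre of pressure: y_p = y_c + I_c/(y_c·A) = 4.72 + 1.19139/(4.72 × 2.8152) = 4.72 + 0.0896608 = 4.80966 m along the plane.
The resultant acts 0.92 + 0.0896608 = 1.00966 m (along the plate) below the hinge at the top edge, so the moment about the hinge is M = F × 1.00966 = 104.282 × 1.00966 = 105.289 kN·m.

M ≈ 105 kN·m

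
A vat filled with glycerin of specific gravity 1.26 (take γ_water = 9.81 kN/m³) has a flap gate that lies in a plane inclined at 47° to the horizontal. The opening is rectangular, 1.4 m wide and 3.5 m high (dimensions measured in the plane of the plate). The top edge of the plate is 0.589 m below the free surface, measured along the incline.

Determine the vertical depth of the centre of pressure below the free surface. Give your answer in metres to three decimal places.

h_p = 2.030 m

γ = 1.26 × 9.81 = 12.3606 kN/m³.
Let θ = 47° be the plate's angle to the horizontal; measure y along the incline from where the plane meets the free surface. Vertical depth h = y·sinθ with sinθ = 0.731354.
The centroid lies 3.5/2 = 1.75 m below the top edge, so y_c = 0.589 + 1.75 = 2.339 m and h_c = 2.339 × 0.731354 = 1.71064 m.
A = 1.4 × 3.5 = 4.9 m².
Resultant F = γ·h_c·A = 12.3606 × 1.71064 × 4.9 = 103.608 kN.
I_c = b·h³/12 = 1.4 × 3.5³/12 = 5.00208 m⁴.
Centre of pressure: y_p = y_c + I_c/(y_c·A) = 2.339 + 5.00208/(2.339 × 4.9) = 2.339 + 0.43644 = 2.77544 m along the plane.
Vertically, h_p = y_p·sinθ = 2.77544 × 0.731354 = 2.02983 m.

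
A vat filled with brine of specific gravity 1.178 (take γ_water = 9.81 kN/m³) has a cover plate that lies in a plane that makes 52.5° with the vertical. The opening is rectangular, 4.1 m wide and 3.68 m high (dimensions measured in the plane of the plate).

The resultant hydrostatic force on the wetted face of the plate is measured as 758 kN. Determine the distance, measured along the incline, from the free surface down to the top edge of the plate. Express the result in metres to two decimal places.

γ = 1.178 × 9.81 = 11.55618 kN/m³.
A = 4.1 × 3.68 = 15.088 m².
From F = γ·h_c·A, the centroid depth is h_c = 758/(11.55618 × 15.088) = 4.34734 m.
The plate makes 52.5° with the vertical, i.e. θ = 90° − 52.5° = 37.5° to the horizontal. Measuring y along the incline from the free-surface line, vertical depth h = y·sinθ with sinθ = 0.608761.
Along the incline, y_c = h_c/sinθ = 4.34734/0.608761 = 7.14129 m.
The centroid lies 3.68/2 = 1.84 m below the top edge, so the top edge sits at y_top = 7.14129 − 1.84 = 5.30129 m along the incline.

y_top ≈ 5.30 m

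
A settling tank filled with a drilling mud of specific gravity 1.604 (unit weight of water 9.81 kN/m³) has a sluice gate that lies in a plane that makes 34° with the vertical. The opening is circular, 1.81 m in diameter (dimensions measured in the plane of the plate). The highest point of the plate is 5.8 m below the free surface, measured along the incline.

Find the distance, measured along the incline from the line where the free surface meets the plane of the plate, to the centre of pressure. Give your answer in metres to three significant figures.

y_p = 6.74 m

γ = 1.604 × 9.81 = 15.73524 kN/m³.
The plate makes 34° with the vertical, i.e. θ = 90° − 34° = 56° to the horizontal. Measuring y along the incline from the free-surface line, vertical depth h = y·sinθ with sinθ = 0.829038.
The centroid is at the centre, 0.905 m below the top of the plate, so y_c = 5.8 + 0.905 = 6.705 m and h_c = 6.705 × 0.829038 = 5.5587 m.
A = π(0.905)² = 2.57304 m².
Resultant F = γ·h_c·A = 15.73524 × 5.5587 × 2.57304 = 225.057 kN.
I_c = πr⁴/4 = π × 0.905⁴/4 = 0.526847 m⁴.
Centre of pressure: y_p = y_c + I_c/(y_c·A) = 6.705 + 0.526847/(6.705 × 2.57304) = 6.705 + 0.0305379 = 6.73554 m along the plane.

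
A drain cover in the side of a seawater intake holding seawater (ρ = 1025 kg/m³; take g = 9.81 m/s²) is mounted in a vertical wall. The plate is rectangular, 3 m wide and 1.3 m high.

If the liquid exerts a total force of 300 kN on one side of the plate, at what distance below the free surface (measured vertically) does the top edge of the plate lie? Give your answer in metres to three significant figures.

d_top ≈ 7.00 m

γ = ρg = 1025 × 9.81 / 1000 = 10.05525 kN/m³.
A = 3 × 1.3 = 3.9 m².
From F = γ·h_c·A, the centroid depth is h_c = 300/(10.05525 × 3.9) = 7.65004 m.
The centroid lies 1.3/2 = 0.65 m below the top edge, so the top edge sits at h_top = 7.65004 − 0.65 = 7.00004 m below the surface.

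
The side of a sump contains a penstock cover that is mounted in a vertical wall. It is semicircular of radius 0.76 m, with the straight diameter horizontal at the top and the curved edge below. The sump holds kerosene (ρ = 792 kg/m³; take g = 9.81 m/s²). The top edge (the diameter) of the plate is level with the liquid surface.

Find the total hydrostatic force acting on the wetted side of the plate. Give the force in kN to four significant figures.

γ = ρg = 792 × 9.81 / 1000 = 7.76952 kN/m³.
The centroid of a semicircle lies 4r/(3π) = 0.322554 m from the diameter, here below the top edge, so the centroid depth is h_c = 0.322554 m.
A = πr²/2 = π × 0.76²/2 = 0.907292 m².
Resultant F = γ·h_c·A = 7.76952 × 0.322554 × 0.907292 = 2.27376 kN.

F ≈ 2.274 kN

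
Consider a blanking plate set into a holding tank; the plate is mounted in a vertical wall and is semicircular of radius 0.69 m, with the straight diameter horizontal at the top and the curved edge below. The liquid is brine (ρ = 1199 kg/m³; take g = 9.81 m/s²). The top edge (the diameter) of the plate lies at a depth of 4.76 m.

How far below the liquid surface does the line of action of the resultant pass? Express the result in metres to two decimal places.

γ = ρg = 1199 × 9.81 / 1000 = 11.76219 kN/m³.
The centroid of a semicircle lies 4r/(3π) = 0.292845 m from the diameter, here below the top edge, so the centroid depth is h_c = 4.76 + 0.292845 = 5.05284 m.
A = πr²/2 = π × 0.69²/2 = 0.747856 m².
Resultant F = γ·h_c·A = 11.76219 × 5.05284 × 0.747856 = 44.4469 kN.
I_c = (π/8 − 8/(9π))·r⁴ = 0.109757 × 0.69⁴ = 0.0248788 m⁴.
Centre of pressure: y_p = y_c + I_c/(y_c·A) = 5.05284 + 0.0248788/(5.05284 × 0.747856) = 5.05284 + 0.00658379 = 5.05942 m along the plane.

h_p = 5.06 m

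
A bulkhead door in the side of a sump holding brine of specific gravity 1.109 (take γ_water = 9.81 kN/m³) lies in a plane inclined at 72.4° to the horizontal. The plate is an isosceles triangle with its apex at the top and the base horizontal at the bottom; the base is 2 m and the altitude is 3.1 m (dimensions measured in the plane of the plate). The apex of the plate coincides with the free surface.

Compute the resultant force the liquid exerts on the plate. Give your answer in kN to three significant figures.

γ = 1.109 × 9.81 = 10.87929 kN/m³.
Let θ = 72.4° be the plate's angle to the horizontal; measure y along the incline from where the plane meets the free surface. Vertical depth h = y·sinθ with sinθ = 0.953191.
With the apex up, the centroid sits 2h/3 = 2 × 3.1/3 = 2.06667 m below the apex, so y_c = 2.06667 m and h_c = 2.06667 × 0.953191 = 1.96993 m.
A = ½ × 2 × 3.1 = 3.1 m².
Resultant F = γ·h_c·A = 10.87929 × 1.96993 × 3.1 = 66.4375 kN.

F ≈ 66.4 kN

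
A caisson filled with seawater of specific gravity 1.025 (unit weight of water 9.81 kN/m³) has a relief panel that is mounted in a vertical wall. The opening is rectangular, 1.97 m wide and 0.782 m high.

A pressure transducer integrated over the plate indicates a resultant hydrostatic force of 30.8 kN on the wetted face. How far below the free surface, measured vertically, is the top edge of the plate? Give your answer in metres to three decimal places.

d_top ≈ 1.597 m

γ = 1.025 × 9.81 = 10.05525 kN/m³.
A = 1.97 × 0.782 = 1.54054 m².
From F = γ·h_c·A, the centroid depth is h_c = 30.8/(10.05525 × 1.54054) = 1.98831 m.
The centroid lies 0.782/2 = 0.391 m below the top edge, so the top edge sits at h_top = 1.98831 − 0.391 = 1.59731 m below the surface.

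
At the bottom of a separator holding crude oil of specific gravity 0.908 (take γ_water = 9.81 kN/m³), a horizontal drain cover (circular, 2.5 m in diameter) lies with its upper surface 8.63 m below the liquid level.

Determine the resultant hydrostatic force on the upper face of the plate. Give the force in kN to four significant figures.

F ≈ 377.3 kN

γ = 0.908 × 9.81 = 8.90748 kN/m³.
The plate is horizontal, so pressure is uniform at p = γ·h = 8.90748 × 8.63 = 76.8716 kN/m².
A = π(1.25)² = 4.90874 m².
F = p·A = 76.8716 × 4.90874 = 377.343 kN.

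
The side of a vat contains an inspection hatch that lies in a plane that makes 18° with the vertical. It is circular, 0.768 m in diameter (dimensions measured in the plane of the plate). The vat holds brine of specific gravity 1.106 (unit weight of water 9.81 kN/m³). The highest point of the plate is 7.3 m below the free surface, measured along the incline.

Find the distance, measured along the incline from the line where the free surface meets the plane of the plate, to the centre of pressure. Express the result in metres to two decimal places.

y_p = 7.69 m

γ = 1.106 × 9.81 = 10.84986 kN/m³.
The plate makes 18° with the vertical, i.e. θ = 90° − 18° = 72° to the horizontal. Measuring y along the incline from the free-surface line, vertical depth h = y·sinθ with sinθ = 0.951057.
The centroid is at the centre, 0.384 m below the top of the plate, so y_c = 7.3 + 0.384 = 7.684 m and h_c = 7.684 × 0.951057 = 7.30792 m.
A = π(0.384)² = 0.463247 m².
Resultant F = γ·h_c·A = 10.84986 × 7.30792 × 0.463247 = 36.7308 kN.
I_c = πr⁴/4 = π × 0.384⁴/4 = 0.0170771 m⁴.
Centre of pressure: y_p = y_c + I_c/(y_c·A) = 7.684 + 0.0170771/(7.684 × 0.463247) = 7.684 + 0.00479749 = 7.6888 m along the plane.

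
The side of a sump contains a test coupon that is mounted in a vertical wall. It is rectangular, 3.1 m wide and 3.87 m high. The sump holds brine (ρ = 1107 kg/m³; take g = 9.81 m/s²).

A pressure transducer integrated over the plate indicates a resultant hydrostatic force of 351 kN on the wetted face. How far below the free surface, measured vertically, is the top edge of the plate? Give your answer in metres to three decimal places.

d_top ≈ 0.759 m

γ = ρg = 1107 × 9.81 / 1000 = 10.85967 kN/m³.
A = 3.1 × 3.87 = 11.997 m².
From F = γ·h_c·A, the centroid depth is h_c = 351/(10.85967 × 11.997) = 2.69413 m.
The centroid lies 3.87/2 = 1.935 m below the top edge, so the top edge sits at h_top = 2.69413 − 1.935 = 0.75913 m below the surface.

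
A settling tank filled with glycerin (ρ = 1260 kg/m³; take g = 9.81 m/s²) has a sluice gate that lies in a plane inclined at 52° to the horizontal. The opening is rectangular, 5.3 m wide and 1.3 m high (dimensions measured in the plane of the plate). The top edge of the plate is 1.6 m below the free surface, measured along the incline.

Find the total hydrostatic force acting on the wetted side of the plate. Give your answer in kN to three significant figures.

γ = ρg = 1260 × 9.81 / 1000 = 12.3606 kN/m³.
Let θ = 52° be the plate's angle to the horizontal; measure y along the incline from where the plane meets the free surface. Vertical depth h = y·sinθ with sinθ = 0.788011.
The centroid lies 1.3/2 = 0.65 m below the top edge, so y_c = 1.6 + 0.65 = 2.25 m and h_c = 2.25 × 0.788011 = 1.77302 m.
A = 5.3 × 1.3 = 6.89 m².
Resultant F = γ·h_c·A = 12.3606 × 1.77302 × 6.89 = 150.998 kN.

F ≈ 151 kN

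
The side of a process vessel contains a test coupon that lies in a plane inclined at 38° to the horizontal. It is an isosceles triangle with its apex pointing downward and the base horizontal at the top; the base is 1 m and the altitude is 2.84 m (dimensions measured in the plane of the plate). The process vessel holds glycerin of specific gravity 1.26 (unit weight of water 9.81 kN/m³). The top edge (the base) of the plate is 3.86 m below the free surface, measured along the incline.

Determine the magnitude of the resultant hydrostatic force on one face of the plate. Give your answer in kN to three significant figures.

F ≈ 51.9 kN

γ = 1.26 × 9.81 = 12.3606 kN/m³.
Let θ = 38° be the plate's angle to the horizontal; measure y along the incline from where the plane meets the free surface. Vertical depth h = y·sinθ with sinθ = 0.615661.
With the apex down, the centroid sits h/3 = 2.84/3 = 0.946667 m below the base (the top edge), so y_c = 3.86 + 0.946667 = 4.80667 m and h_c = 4.80667 × 0.615661 = 2.95928 m.
A = ½ × 1 × 2.84 = 1.42 m².
Resultant F = γ·h_c·A = 12.3606 × 2.95928 × 1.42 = 51.9414 kN.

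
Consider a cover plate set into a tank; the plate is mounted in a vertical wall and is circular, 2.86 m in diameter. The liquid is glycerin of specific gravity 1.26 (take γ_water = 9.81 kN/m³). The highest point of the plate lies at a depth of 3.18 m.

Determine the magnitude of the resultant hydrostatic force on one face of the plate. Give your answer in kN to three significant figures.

F ≈ 366 kN

γ = 1.26 × 9.81 = 12.3606 kN/m³.
The centroid is at the centre, 1.43 m below the top of the plate, so the centroid depth is h_c = 3.18 + 1.43 = 4.61 m.
A = π(1.43)² = 6.42424 m².
Resultant F = γ·h_c·A = 12.3606 × 4.61 × 6.42424 = 366.068 kN.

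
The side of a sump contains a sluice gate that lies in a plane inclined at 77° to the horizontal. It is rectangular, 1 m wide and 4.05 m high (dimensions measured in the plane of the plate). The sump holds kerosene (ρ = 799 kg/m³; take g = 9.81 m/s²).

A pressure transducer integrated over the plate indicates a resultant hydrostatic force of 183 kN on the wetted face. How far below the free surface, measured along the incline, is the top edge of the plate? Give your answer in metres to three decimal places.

y_top ≈ 3.891 m

γ = ρg = 799 × 9.81 / 1000 = 7.83819 kN/m³.
A = 1 × 4.05 = 4.05 m².
From F = γ·h_c·A, the centroid depth is h_c = 183/(7.83819 × 4.05) = 5.76475 m.
Let θ = 77° be the plate's angle to the horizontal; measure y along the incline from where the plane meets the free surface. Vertical depth h = y·sinθ with sinθ = 0.974370.
Along the incline, y_c = h_c/sinθ = 5.76475/0.974370 = 5.91639 m.
The centroid lies 4.05/2 = 2.025 m below the top edge, so the top edge sits at y_top = 5.91639 − 2.025 = 3.89139 m along the incline.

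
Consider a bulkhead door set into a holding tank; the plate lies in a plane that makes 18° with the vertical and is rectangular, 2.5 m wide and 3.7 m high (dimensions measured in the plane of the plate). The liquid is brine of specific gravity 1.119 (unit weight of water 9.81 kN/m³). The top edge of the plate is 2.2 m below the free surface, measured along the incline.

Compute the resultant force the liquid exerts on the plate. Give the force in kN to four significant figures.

F ≈ 391.1 kN

γ = 1.119 × 9.81 = 10.97739 kN/m³.
The plate makes 18° with the vertical, i.e. θ = 90° − 18° = 72° to the horizontal. Measuring y along the incline from the free-surface line, vertical depth h = y·sinθ with sinθ = 0.951057.
The centroid lies 3.7/2 = 1.85 m below the top edge, so y_c = 2.2 + 1.85 = 4.05 m and h_c = 4.05 × 0.951057 = 3.85178 m.
A = 2.5 × 3.7 = 9.25 m².
Resultant F = γ·h_c·A = 10.97739 × 3.85178 × 9.25 = 391.113 kN.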